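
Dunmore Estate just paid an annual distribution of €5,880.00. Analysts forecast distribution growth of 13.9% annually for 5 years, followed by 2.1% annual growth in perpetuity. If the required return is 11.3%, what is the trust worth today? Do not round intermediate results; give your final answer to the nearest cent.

€104767.32

D_1 = 6697.32000
D_2 = 7628.24748
D_3 = 8688.57388
D_4 = 9896.28565
D_5 = 11271.86935
Terminal value at year 5: TV = D_5×(1+g_2)/(r−g_2) = 11508.57861/0.092 = 125093.24577
P_0 = D_1/(1+r)^1 + D_2/(1+r)^2 + D_3/(1+r)^3 + D_4/(1+r)^4 + D_5/(1+r)^5 + TV/(1+r)^5
    = 6017.35849 + 6157.92571 + 6301.77663 + 6448.98794 + 6599.63816 + 73241.63650 = 104767.32343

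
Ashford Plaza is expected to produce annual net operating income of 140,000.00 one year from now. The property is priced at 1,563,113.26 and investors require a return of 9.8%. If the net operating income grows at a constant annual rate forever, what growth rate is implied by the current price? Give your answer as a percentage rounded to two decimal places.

0.84%

P = D₁/(r−g) ⇒ g = r − D₁/P = 0.098 − 140,000.00/1,563,113.26 = 0.008435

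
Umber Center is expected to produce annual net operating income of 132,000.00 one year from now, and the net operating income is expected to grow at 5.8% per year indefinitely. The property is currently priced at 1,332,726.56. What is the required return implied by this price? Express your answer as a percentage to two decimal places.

15.70%

P = D₁/(r − g) ⇒ r = D₁/P + g = 132,000.0000/1,332,726.56 + 0.058 = 0.099045 + 0.058 = 0.157045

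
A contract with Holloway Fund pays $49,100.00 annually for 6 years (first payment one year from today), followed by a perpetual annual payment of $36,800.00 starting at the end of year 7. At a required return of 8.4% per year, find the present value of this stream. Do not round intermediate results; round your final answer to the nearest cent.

PV of 6-year annuity: $49,100.00 × [1 − (1+0.084)^−6] / 0.084 = 224255.12577
Perpetuity value at year 6: $36,800.00 / 0.084 = 438095.23810
PV of perpetuity: 438095.23810 / (1+0.084)^6 = 270018.07662
Total PV = 224255.12577 + 270018.07662 = 494273.20239

$494273.20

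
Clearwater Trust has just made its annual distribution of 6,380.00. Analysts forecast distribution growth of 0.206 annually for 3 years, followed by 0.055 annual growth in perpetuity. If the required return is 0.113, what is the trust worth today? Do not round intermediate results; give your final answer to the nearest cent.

170159.66

D_1 = 7694.28000
D_2 = 9279.30168
D_3 = 11190.83783
Terminal value at year 3: TV = D_3×(1+g_2)/(r−g_2) = 11806.33391/0.058 = 203557.48115
P_0 = D_1/(1+r)^1 + D_2/(1+r)^2 + D_3/(1+r)^3 + TV/(1+r)^3
    = 6913.09973 + 7490.74418 + 8116.65542 + 147639.16327 = 170159.66260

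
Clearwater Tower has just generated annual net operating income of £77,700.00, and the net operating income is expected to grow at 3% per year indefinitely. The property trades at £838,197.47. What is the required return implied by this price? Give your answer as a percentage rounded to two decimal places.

12.55%

D₁ = £77,700.00 × 1.03 = £80,031.0000
P = D₁/(r − g) ⇒ r = D₁/P + g = £80,031.0000/£838,197.47 + 0.03 = 0.095480 + 0.03 = 0.125480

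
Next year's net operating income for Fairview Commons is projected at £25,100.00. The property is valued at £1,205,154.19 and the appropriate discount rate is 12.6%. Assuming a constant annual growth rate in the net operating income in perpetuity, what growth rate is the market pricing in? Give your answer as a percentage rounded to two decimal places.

10.52%

P = D₁/(r−g) ⇒ g = r − D₁/P = 0.126 − £25,100.00/£1,205,154.19 = 0.105173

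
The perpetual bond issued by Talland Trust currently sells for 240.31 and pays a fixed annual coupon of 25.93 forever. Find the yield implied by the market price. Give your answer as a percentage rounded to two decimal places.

P = C/r ⇒ r = C/P = 25.93/240.31 = 0.107902

10.79%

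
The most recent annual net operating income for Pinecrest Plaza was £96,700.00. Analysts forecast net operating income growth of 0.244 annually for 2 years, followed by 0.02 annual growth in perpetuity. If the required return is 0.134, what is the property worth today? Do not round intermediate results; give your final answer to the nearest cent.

£1263655.58

D_1 = 120294.80000
D_2 = 149646.73120
Terminal value at year 2: TV = D_2×(1+g_2)/(r−g_2) = 152639.66582/0.114 = 1338944.43705
P_0 = D_1/(1+r)^1 + D_2/(1+r)^2 + TV/(1+r)^2
    = 106080.07055 + 116370.02448 + 1041205.48219 = 1263655.57721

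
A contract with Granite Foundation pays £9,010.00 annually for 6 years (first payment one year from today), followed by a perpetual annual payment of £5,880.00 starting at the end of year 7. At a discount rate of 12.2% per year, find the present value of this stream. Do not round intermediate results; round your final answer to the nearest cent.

£60992.86

PV of 6-year annuity: £9,010.00 × [1 − (1+0.122)^−6] / 0.122 = 36834.89648
Perpetuity value at year 6: £5,880.00 / 0.122 = 48196.72131
PV of perpetuity: 48196.72131 / (1+0.122)^6 = 24157.96534
Total PV = 36834.89648 + 24157.96534 = 60992.86182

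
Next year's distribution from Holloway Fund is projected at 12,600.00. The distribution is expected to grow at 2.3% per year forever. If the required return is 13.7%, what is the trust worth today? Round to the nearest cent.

110526.32

Growing perpetuity: P = D₁ / (r − g) = 12,600.0000 / (0.137 − 0.023) = 110,526.32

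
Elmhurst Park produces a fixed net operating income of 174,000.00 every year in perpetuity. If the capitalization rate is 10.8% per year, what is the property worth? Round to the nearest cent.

Level perpetuity: PV = C / r = 174,000.00 / 0.108 = 1,611,111.11

1611111.11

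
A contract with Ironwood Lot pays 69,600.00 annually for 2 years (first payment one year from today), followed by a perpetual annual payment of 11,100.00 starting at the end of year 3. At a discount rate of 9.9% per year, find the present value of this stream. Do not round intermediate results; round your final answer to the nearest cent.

PV of 2-year annuity: 69,600.00 × [1 − (1+0.099)^−2] / 0.099 = 120955.68724
Perpetuity value at year 2: 11,100.00 / 0.099 = 112121.21212
PV of perpetuity: 112121.21212 / (1+0.099)^2 = 92830.86545
Total PV = 120955.68724 + 92830.86545 = 213786.55269

213786.55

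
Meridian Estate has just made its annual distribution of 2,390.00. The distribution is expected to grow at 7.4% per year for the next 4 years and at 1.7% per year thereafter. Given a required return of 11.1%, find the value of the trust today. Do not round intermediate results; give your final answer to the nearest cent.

D_1 = 2566.86000
D_2 = 2756.80764
D_3 = 2960.81141
D_4 = 3179.91145
Terminal value at year 4: TV = D_4×(1+g_2)/(r−g_2) = 3233.96994/0.094 = 34403.93557
P_0 = D_1/(1+r)^1 + D_2/(1+r)^2 + D_3/(1+r)^3 + D_4/(1+r)^4 + TV/(1+r)^4
    = 2310.40504 + 2233.46086 + 2159.07917 + 2087.17465 + 22581.45336 = 31371.57308

31371.57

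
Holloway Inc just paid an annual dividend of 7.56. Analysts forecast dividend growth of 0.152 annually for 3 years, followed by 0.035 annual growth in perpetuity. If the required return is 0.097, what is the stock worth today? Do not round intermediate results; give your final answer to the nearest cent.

171.18

D_1 = 8.70912
D_2 = 10.03291
D_3 = 11.55791
Terminal value at year 3: TV = D_3×(1+g_2)/(r−g_2) = 11.96243/0.062 = 192.94250
P_0 = D_1/(1+r)^1 + D_2/(1+r)^2 + D_3/(1+r)^3 + TV/(1+r)^3
    = 7.93903 + 8.33707 + 8.75506 + 146.15309 = 171.18426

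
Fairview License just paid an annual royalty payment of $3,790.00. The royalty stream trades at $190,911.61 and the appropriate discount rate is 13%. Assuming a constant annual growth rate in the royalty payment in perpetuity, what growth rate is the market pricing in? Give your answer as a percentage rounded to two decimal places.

P = D₀(1+g)/(r−g) ⇒ P(r−g) = D₀(1+g) ⇒ g(P+D₀) = P·r − D₀
g = (P·r − D₀)/(P + D₀) = ($190,911.61×0.13 − $3,790.00) / ($190,911.61 + $3,790.00) = 0.108004

10.80%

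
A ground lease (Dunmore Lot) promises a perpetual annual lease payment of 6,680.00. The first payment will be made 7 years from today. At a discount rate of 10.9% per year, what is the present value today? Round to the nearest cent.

Value at end of year 6: C / r = 6,680.00 / 0.109 = 61,284.4037
Discount to today: PV = 61,284.4037 / (1 + 0.109)^6 = 61,284.4037 / 1.860327 = 32,942.81

32942.81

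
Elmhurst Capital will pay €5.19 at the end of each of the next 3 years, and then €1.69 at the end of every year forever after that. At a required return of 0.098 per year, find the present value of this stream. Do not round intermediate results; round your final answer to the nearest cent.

PV of 3-year annuity: €5.19 × [1 − (1+0.098)^−3] / 0.098 = 12.95234
Perpetuity value at year 3: €1.69 / 0.098 = 17.24490
PV of perpetuity: 17.24490 / (1+0.098)^3 = 13.02728
Total PV = 12.95234 + 13.02728 = 25.97962

€25.98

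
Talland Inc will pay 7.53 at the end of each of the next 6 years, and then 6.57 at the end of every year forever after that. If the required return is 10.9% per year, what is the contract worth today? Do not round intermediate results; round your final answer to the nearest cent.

64.35

PV of 6-year annuity: 7.53 × [1 − (1+0.109)^−6] / 0.109 = 31.94793
Perpetuity value at year 6: 6.57 / 0.109 = 60.27523
PV of perpetuity: 60.27523 / (1+0.109)^6 = 32.40034
Total PV = 31.94793 + 32.40034 = 64.34827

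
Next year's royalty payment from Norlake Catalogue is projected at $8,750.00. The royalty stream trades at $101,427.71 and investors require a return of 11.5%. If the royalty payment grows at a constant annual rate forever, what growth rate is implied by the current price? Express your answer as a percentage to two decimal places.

P = D₁/(r−g) ⇒ g = r − D₁/P = 0.115 − $8,750.00/$101,427.71 = 0.028732

2.87%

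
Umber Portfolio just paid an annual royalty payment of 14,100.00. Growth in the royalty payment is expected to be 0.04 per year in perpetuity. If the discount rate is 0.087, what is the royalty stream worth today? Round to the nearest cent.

312000.00

D₁ = D₀ × (1 + g) = 14,100.00 × 1.04 = 14,664.0000
Growing perpetuity: P = D₁ / (r − g) = 14,664.0000 / (0.087 − 0.04) = 312,000.00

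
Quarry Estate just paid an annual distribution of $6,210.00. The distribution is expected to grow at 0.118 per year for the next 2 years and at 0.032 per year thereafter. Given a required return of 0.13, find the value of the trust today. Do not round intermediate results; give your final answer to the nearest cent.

D_1 = 6942.78000
D_2 = 7762.02804
Terminal value at year 2: TV = D_2×(1+g_2)/(r−g_2) = 8010.41294/0.098 = 81738.90752
P_0 = D_1/(1+r)^1 + D_2/(1+r)^2 + TV/(1+r)^2
    = 6144.05310 + 6078.80652 + 64013.55433 = 76236.41394

$76236.41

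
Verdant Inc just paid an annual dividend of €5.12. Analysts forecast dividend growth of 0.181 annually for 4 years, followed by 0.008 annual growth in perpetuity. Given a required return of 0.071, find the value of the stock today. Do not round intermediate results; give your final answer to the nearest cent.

D_1 = 6.04672
D_2 = 7.14118
D_3 = 8.43373
D_4 = 9.96023
Terminal value at year 4: TV = D_4×(1+g_2)/(r−g_2) = 10.03992/0.063 = 159.36375
P_0 = D_1/(1+r)^1 + D_2/(1+r)^2 + D_3/(1+r)^3 + D_4/(1+r)^4 + TV/(1+r)^4
    = 5.64586 + 6.22574 + 6.86517 + 7.57028 + 121.12440 = 147.43145

€147.43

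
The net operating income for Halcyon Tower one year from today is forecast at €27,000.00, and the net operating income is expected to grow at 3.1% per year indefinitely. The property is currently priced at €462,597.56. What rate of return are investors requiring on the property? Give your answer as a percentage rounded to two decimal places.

8.94%

P = D₁/(r − g) ⇒ r = D₁/P + g = €27,000.0000/€462,597.56 + 0.031 = 0.058366 + 0.031 = 0.089366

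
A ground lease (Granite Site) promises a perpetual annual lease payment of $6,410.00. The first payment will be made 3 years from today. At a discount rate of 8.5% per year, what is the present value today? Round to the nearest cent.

$64058.92

Value at end of year 2: C / r = $6,410.00 / 0.085 = $75,411.7647
Discount to today: PV = $75,411.7647 / (1 + 0.085)^2 = $75,411.7647 / 1.177225 = $64,058.92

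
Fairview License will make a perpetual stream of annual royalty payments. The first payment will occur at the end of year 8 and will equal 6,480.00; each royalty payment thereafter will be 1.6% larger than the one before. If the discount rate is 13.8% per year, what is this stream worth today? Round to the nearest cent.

Value at end of year 7: C₁ / (r − g) = 6,480.00 / (0.138 − 0.016) = 53,114.7541
Discount to today: PV = 53,114.7541 / (1 + 0.138)^7 = 53,114.7541 / 2.471700 = 21,489.16

21489.16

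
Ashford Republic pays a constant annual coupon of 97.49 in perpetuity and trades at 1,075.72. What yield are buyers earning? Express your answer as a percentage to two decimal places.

P = C/r ⇒ r = C/P = 97.49/1,075.72 = 0.090628

9.06%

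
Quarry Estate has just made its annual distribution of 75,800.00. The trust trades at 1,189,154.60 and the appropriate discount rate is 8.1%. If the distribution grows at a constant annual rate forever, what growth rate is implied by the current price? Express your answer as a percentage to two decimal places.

P = D₀(1+g)/(r−g) ⇒ P(r−g) = D₀(1+g) ⇒ g(P+D₀) = P·r − D₀
g = (P·r − D₀)/(P + D₀) = (1,189,154.60×0.081 − 75,800.00) / (1,189,154.60 + 75,800.00) = 0.016223

1.62%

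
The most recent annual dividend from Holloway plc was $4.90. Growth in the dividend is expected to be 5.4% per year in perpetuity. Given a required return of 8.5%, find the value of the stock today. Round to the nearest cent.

D₁ = D₀ × (1 + g) = $4.90 × 1.054 = $5.1646
Growing perpetuity: P = D₁ / (r − g) = $5.1646 / (0.085 − 0.054) = $166.60

$166.60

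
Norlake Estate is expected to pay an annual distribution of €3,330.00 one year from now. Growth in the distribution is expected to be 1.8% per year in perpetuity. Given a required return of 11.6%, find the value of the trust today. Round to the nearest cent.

Growing perpetuity: P = D₁ / (r − g) = €3,330.0000 / (0.116 − 0.018) = €33,979.59

€33979.59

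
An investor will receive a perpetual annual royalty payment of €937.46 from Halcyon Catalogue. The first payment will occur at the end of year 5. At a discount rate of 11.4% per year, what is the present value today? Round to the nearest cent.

Value at end of year 4: C / r = €937.46 / 0.114 = €8,223.3333
Discount to today: PV = €8,223.3333 / (1 + 0.114)^4 = €8,223.3333 / 1.540071 = €5,339.58

€5339.58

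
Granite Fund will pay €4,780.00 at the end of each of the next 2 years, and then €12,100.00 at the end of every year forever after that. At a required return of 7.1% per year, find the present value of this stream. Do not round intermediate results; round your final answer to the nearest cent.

€157206.16

PV of 2-year annuity: €4,780.00 × [1 − (1+0.071)^−2] / 0.071 = 8630.36282
Perpetuity value at year 2: €12,100.00 / 0.071 = 170422.53521
PV of perpetuity: 170422.53521 / (1+0.071)^2 = 148575.80087
Total PV = 8630.36282 + 148575.80087 = 157206.16370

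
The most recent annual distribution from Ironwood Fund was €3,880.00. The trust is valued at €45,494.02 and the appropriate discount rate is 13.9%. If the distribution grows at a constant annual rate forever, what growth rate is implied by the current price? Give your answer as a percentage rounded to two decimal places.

P = D₀(1+g)/(r−g) ⇒ P(r−g) = D₀(1+g) ⇒ g(P+D₀) = P·r − D₀
g = (P·r − D₀)/(P + D₀) = (€45,494.02×0.139 − €3,880.00) / (€45,494.02 + €3,880.00) = 0.049493

4.95%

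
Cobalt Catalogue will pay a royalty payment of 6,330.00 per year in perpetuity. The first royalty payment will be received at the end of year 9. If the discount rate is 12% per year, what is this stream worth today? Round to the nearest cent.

21304.84

Value at end of year 8: C / r = 6,330.00 / 0.12 = 52,750.0000
Discount to today: PV = 52,750.0000 / (1 + 0.12)^8 = 52,750.0000 / 2.475963 = 21,304.84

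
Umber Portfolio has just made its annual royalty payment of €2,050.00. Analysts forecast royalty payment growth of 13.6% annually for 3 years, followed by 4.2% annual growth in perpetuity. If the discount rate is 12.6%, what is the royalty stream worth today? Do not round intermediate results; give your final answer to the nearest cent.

D_1 = 2328.80000
D_2 = 2645.51680
D_3 = 3005.30708
Terminal value at year 3: TV = D_3×(1+g_2)/(r−g_2) = 3131.52998/0.084 = 37280.11884
P_0 = D_1/(1+r)^1 + D_2/(1+r)^2 + D_3/(1+r)^3 + TV/(1+r)^3
    = 2068.20604 + 2086.57377 + 2105.10462 + 26113.32155 = 32373.20597

€32373.21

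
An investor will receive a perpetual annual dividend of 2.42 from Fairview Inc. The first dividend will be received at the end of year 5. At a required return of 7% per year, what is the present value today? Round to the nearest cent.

Value at end of year 4: C / r = 2.42 / 0.07 = 34.5714
Discount to today: PV = 34.5714 / (1 + 0.07)^4 = 34.5714 / 1.310796 = 26.37

26.37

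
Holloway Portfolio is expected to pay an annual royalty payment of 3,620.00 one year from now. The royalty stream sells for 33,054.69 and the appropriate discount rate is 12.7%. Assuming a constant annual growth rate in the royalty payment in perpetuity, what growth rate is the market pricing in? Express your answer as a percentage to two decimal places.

P = D₁/(r−g) ⇒ g = r − D₁/P = 0.127 − 3,620.00/33,054.69 = 0.017485

1.75%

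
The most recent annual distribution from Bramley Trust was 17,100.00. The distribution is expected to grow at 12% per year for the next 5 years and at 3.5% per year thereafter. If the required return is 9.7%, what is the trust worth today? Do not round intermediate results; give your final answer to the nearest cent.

407696.80

D_1 = 19152.00000
D_2 = 21450.24000
D_3 = 24024.26880
D_4 = 26907.18106
D_5 = 30136.04278
Terminal value at year 5: TV = D_5×(1+g_2)/(r−g_2) = 31190.80428/0.062 = 503077.48839
P_0 = D_1/(1+r)^1 + D_2/(1+r)^2 + D_3/(1+r)^3 + D_4/(1+r)^4 + D_5/(1+r)^5 + TV/(1+r)^5
    = 17458.52325 + 17824.56339 + 18198.27802 + 18579.82806 + 18969.37779 + 316666.22596 = 407696.79647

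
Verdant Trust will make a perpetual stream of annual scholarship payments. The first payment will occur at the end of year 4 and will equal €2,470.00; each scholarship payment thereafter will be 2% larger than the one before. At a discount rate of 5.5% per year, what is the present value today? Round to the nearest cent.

Value at end of year 3: C₁ / (r − g) = €2,470.00 / (0.055 − 0.02) = €70,571.4286
Discount to today: PV = €70,571.4286 / (1 + 0.055)^3 = €70,571.4286 / 1.174241 = €60,099.59

€60099.59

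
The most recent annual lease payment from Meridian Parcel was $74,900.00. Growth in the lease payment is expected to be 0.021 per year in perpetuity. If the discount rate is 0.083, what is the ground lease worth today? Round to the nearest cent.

D₁ = D₀ × (1 + g) = $74,900.00 × 1.021 = $76,472.9000
Growing perpetuity: P = D₁ / (r − g) = $76,472.9000 / (0.083 − 0.021) = $1,233,433.87

$1233433.87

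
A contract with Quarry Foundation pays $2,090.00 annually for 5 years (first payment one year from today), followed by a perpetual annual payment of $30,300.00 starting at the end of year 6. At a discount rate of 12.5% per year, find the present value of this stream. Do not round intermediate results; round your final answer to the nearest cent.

PV of 5-year annuity: $2,090.00 × [1 − (1+0.125)^−5] / 0.125 = 7441.58783
Perpetuity value at year 5: $30,300.00 / 0.125 = 242400.00000
PV of perpetuity: 242400.00000 / (1+0.125)^5 = 134514.77925
Total PV = 7441.58783 + 134514.77925 = 141956.36708

$141956.37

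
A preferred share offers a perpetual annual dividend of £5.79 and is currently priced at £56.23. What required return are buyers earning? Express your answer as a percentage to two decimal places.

10.30%

P = C/r ⇒ r = C/P = £5.79/£56.23 = 0.102970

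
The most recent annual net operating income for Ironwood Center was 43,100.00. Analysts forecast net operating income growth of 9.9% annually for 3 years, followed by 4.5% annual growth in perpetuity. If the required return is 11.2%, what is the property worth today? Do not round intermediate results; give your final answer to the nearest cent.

D_1 = 47366.90000
D_2 = 52056.22310
D_3 = 57209.78919
Terminal value at year 3: TV = D_3×(1+g_2)/(r−g_2) = 59784.22970/0.067 = 892301.93583
P_0 = D_1/(1+r)^1 + D_2/(1+r)^2 + D_3/(1+r)^3 + TV/(1+r)^3
    = 42596.13309 + 42098.15672 + 41606.00201 + 648929.43430 = 775229.72612

775229.73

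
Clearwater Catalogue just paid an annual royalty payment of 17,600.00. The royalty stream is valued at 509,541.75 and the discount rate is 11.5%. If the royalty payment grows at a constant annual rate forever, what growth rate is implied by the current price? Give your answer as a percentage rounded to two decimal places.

7.78%

P = D₀(1+g)/(r−g) ⇒ P(r−g) = D₀(1+g) ⇒ g(P+D₀) = P·r − D₀
g = (P·r − D₀)/(P + D₀) = (509,541.75×0.115 − 17,600.00) / (509,541.75 + 17,600.00) = 0.077773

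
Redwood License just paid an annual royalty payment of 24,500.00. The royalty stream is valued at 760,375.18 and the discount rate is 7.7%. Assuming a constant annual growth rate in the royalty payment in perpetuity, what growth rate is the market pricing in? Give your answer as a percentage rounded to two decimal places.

P = D₀(1+g)/(r−g) ⇒ P(r−g) = D₀(1+g) ⇒ g(P+D₀) = P·r − D₀
g = (P·r − D₀)/(P + D₀) = (760,375.18×0.077 − 24,500.00) / (760,375.18 + 24,500.00) = 0.043381

4.34%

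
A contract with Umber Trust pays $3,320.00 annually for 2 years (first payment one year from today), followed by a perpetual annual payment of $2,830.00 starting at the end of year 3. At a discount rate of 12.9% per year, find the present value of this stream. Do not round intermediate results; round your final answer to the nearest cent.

$22756.42

PV of 2-year annuity: $3,320.00 × [1 − (1+0.129)^−2] / 0.129 = 5545.31041
Perpetuity value at year 2: $2,830.00 / 0.129 = 21937.98450
PV of perpetuity: 21937.98450 / (1+0.129)^2 = 17211.10846
Total PV = 5545.31041 + 17211.10846 = 22756.41886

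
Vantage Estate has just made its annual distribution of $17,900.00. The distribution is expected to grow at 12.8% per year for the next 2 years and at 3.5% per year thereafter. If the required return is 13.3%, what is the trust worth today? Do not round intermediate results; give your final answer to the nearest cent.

D_1 = 20191.20000
D_2 = 22775.67360
Terminal value at year 2: TV = D_2×(1+g_2)/(r−g_2) = 23572.82218/0.098 = 240539.00180
P_0 = D_1/(1+r)^1 + D_2/(1+r)^2 + TV/(1+r)^2
    = 17821.00618 + 17742.36096 + 187381.05709 = 222944.42423

$222944.42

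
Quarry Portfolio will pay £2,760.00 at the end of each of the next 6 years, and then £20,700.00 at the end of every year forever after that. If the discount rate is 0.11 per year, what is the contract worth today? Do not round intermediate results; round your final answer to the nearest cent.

PV of 6-year annuity: £2,760.00 × [1 − (1+0.11)^−6] / 0.11 = 11676.28448
Perpetuity value at year 6: £20,700.00 / 0.11 = 188181.81818
PV of perpetuity: 188181.81818 / (1+0.11)^6 = 100609.68461
Total PV = 11676.28448 + 100609.68461 = 112285.96909

£112285.97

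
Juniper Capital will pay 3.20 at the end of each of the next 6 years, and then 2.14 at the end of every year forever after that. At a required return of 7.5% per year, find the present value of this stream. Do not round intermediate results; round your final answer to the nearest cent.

PV of 6-year annuity: 3.20 × [1 − (1+0.075)^−6] / 0.075 = 15.02031
Perpetuity value at year 6: 2.14 / 0.075 = 28.53333
PV of perpetuity: 28.53333 / (1+0.075)^6 = 18.48850
Total PV = 15.02031 + 18.48850 = 33.50881

33.51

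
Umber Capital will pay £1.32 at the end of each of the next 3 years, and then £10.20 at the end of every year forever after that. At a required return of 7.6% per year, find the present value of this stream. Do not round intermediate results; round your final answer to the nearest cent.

£111.16

PV of 3-year annuity: £1.32 × [1 − (1+0.076)^−3] / 0.076 = 3.42647
Perpetuity value at year 3: £10.20 / 0.076 = 134.21053
PV of perpetuity: 134.21053 / (1+0.076)^3 = 107.73325
Total PV = 3.42647 + 107.73325 = 111.15972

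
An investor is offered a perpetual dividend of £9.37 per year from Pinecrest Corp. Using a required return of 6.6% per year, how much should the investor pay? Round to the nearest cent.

£141.97

Level perpetuity: PV = C / r = £9.37 / 0.066 = £141.97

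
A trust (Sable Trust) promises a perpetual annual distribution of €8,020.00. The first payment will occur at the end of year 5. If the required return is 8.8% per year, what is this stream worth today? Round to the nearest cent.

€65039.34

Value at end of year 4: C / r = €8,020.00 / 0.088 = €91,136.3636
Discount to today: PV = €91,136.3636 / (1 + 0.088)^4 = €91,136.3636 / 1.401250 = €65,039.34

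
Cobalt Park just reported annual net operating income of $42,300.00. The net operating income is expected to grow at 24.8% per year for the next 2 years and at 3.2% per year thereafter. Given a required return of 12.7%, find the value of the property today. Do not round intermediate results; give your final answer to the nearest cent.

D_1 = 52790.40000
D_2 = 65882.41920
Terminal value at year 2: TV = D_2×(1+g_2)/(r−g_2) = 67990.65661/0.095 = 715691.12226
P_0 = D_1/(1+r)^1 + D_2/(1+r)^2 + TV/(1+r)^2
    = 46841.52618 + 51870.65188 + 563479.08146 = 662191.25952

$662191.26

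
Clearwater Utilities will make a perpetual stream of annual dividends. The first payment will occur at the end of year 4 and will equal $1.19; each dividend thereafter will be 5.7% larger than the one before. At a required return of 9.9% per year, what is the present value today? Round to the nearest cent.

Value at end of year 3: C₁ / (r − g) = $1.19 / (0.099 − 0.057) = $28.3333
Discount to today: PV = $28.3333 / (1 + 0.099)^3 = $28.3333 / 1.327373 = $21.35

$21.35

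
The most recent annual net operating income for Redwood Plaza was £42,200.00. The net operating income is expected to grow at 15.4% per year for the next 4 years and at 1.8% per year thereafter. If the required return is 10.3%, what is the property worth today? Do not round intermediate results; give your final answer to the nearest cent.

D_1 = 48698.80000
D_2 = 56198.41520
D_3 = 64852.97114
D_4 = 74840.32870
Terminal value at year 4: TV = D_4×(1+g_2)/(r−g_2) = 76187.45461/0.085 = 896322.99545
P_0 = D_1/(1+r)^1 + D_2/(1+r)^2 + D_3/(1+r)^3 + D_4/(1+r)^4 + TV/(1+r)^4
    = 44151.22393 + 46192.66765 + 48328.50269 + 50563.09348 + 605567.40191 = 794802.88967

£794802.89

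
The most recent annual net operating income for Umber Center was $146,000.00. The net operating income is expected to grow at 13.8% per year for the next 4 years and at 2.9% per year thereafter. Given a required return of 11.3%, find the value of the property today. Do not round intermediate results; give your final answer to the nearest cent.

$2572226.68

D_1 = 166148.00000
D_2 = 189076.42400
D_3 = 215168.97051
D_4 = 244862.28844
Terminal value at year 4: TV = D_4×(1+g_2)/(r−g_2) = 251963.29481/0.084 = 2999563.03342
P_0 = D_1/(1+r)^1 + D_2/(1+r)^2 + D_3/(1+r)^3 + D_4/(1+r)^4 + TV/(1+r)^4
    = 149279.42498 + 152632.51179 + 156060.91502 + 159566.32641 + 1954687.49853 = 2572226.67673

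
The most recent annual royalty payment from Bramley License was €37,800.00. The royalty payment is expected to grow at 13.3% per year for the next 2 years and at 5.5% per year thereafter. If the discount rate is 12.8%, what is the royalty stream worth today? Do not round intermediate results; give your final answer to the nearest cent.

D_1 = 42827.40000
D_2 = 48523.44420
Terminal value at year 2: TV = D_2×(1+g_2)/(r−g_2) = 51192.23363/0.073 = 701263.47440
P_0 = D_1/(1+r)^1 + D_2/(1+r)^2 + TV/(1+r)^2
    = 37967.55319 + 38135.84908 + 551141.38059 = 627244.78286

€627244.78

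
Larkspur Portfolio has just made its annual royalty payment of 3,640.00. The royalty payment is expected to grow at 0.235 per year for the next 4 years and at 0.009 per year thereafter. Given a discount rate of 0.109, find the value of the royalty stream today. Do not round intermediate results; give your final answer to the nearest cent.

75677.93

D_1 = 4495.40000
D_2 = 5551.81900
D_3 = 6856.49647
D_4 = 8467.77313
Terminal value at year 4: TV = D_4×(1+g_2)/(r−g_2) = 8543.98309/0.1 = 85439.83092
P_0 = D_1/(1+r)^1 + D_2/(1+r)^2 + D_3/(1+r)^3 + D_4/(1+r)^4 + TV/(1+r)^4
    = 4053.56177 + 4514.11071 + 5026.98533 + 5598.13064 + 56485.13820 = 75677.92666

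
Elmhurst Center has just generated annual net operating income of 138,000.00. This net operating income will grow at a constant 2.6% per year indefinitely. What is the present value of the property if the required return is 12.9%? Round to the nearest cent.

D₁ = D₀ × (1 + g) = 138,000.00 × 1.026 = 141,588.0000
Growing perpetuity: P = D₁ / (r − g) = 141,588.0000 / (0.129 − 0.026) = 1,374,640.78

1374640.78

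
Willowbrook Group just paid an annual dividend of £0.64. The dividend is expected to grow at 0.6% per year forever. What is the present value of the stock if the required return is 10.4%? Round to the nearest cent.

D₁ = D₀ × (1 + g) = £0.64 × 1.006 = £0.6438
Growing perpetuity: P = D₁ / (r − g) = £0.6438 / (0.104 − 0.006) = £6.57

£6.57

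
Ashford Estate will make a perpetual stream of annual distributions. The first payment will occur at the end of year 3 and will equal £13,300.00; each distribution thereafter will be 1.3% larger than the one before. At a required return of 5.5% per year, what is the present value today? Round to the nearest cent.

£284509.93

Value at end of year 2: C₁ / (r − g) = £13,300.00 / (0.055 − 0.013) = £316,666.6667
Discount to today: PV = £316,666.6667 / (1 + 0.055)^2 = £316,666.6667 / 1.113025 = £284,509.93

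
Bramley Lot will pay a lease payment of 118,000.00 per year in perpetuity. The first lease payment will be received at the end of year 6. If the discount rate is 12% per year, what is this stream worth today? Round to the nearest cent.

557969.74

Value at end of year 5: C / r = 118,000.00 / 0.12 = 983,333.3333
Discount to today: PV = 983,333.3333 / (1 + 0.12)^5 = 983,333.3333 / 1.762342 = 557,969.74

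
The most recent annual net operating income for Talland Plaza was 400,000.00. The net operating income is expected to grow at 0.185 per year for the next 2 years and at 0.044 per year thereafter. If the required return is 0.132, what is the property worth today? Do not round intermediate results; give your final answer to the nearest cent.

D_1 = 474000.00000
D_2 = 561690.00000
Terminal value at year 2: TV = D_2×(1+g_2)/(r−g_2) = 586404.36000/0.088 = 6663685.90909
P_0 = D_1/(1+r)^1 + D_2/(1+r)^2 + TV/(1+r)^2
    = 418727.91519 + 438332.66741 + 5200219.37243 = 6057279.95503

6057279.96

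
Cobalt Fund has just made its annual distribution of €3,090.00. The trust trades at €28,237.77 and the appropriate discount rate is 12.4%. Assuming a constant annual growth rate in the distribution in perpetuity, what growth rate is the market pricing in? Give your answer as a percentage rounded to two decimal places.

1.31%

P = D₀(1+g)/(r−g) ⇒ P(r−g) = D₀(1+g) ⇒ g(P+D₀) = P·r − D₀
g = (P·r − D₀)/(P + D₀) = (€28,237.77×0.124 − €3,090.00) / (€28,237.77 + €3,090.00) = 0.013135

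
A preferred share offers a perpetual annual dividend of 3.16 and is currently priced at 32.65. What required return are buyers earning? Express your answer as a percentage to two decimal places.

P = C/r ⇒ r = C/P = 3.16/32.65 = 0.096784

9.68%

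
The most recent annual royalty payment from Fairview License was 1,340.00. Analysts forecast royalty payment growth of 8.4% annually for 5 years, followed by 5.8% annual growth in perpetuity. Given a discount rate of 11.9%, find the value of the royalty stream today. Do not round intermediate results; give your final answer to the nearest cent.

D_1 = 1452.56000
D_2 = 1574.57504
D_3 = 1706.83934
D_4 = 1850.21385
D_5 = 2005.63181
Terminal value at year 5: TV = D_5×(1+g_2)/(r−g_2) = 2121.95846/0.061 = 34786.20421
P_0 = D_1/(1+r)^1 + D_2/(1+r)^2 + D_3/(1+r)^3 + D_4/(1+r)^4 + D_5/(1+r)^5 + TV/(1+r)^5
    = 1298.08758 + 1257.48609 + 1218.15453 + 1180.05318 + 1143.14357 + 19826.98187 = 25923.90682

25923.91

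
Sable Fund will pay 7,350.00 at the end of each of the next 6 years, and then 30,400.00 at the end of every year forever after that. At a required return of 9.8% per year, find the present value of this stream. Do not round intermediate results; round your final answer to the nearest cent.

209224.20

PV of 6-year annuity: 7,350.00 × [1 − (1+0.098)^−6] / 0.098 = 32199.65963
Perpetuity value at year 6: 30,400.00 / 0.098 = 310204.08163
PV of perpetuity: 310204.08163 / (1+0.098)^6 = 177024.53702
Total PV = 32199.65963 + 177024.53702 = 209224.19666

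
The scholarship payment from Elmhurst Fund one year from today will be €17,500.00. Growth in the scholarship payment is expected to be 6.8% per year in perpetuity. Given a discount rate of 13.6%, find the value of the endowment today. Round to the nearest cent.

€257352.94

Growing perpetuity: P = D₁ / (r − g) = €17,500.0000 / (0.136 − 0.068) = €257,352.94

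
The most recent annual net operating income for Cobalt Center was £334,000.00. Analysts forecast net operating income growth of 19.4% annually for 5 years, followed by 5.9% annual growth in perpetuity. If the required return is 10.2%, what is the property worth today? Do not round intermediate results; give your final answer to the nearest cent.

£14420353.28

D_1 = 398796.00000
D_2 = 476162.42400
D_3 = 568537.93426
D_4 = 678834.29350
D_5 = 810528.14644
Terminal value at year 5: TV = D_5×(1+g_2)/(r−g_2) = 858349.30708/0.043 = 19961611.79258
P_0 = D_1/(1+r)^1 + D_2/(1+r)^2 + D_3/(1+r)^3 + D_4/(1+r)^4 + D_5/(1+r)^5 + TV/(1+r)^5
    = 361883.84755 + 392095.56622 + 424829.49734 + 460296.20674 + 498723.83924 + 12282524.31987 = 14420353.27695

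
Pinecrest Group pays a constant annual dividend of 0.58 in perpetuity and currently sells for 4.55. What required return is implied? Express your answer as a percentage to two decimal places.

P = C/r ⇒ r = C/P = 0.58/4.55 = 0.127473

12.75%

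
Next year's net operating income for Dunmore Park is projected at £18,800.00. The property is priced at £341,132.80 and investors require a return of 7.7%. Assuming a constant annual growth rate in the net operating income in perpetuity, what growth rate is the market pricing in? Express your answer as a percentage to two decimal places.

2.19%

P = D₁/(r−g) ⇒ g = r − D₁/P = 0.077 − £18,800.00/£341,132.80 = 0.021889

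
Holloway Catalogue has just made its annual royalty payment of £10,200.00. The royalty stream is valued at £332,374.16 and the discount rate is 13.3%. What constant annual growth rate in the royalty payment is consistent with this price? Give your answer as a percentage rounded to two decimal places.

P = D₀(1+g)/(r−g) ⇒ P(r−g) = D₀(1+g) ⇒ g(P+D₀) = P·r − D₀
g = (P·r − D₀)/(P + D₀) = (£332,374.16×0.133 − £10,200.00) / (£332,374.16 + £10,200.00) = 0.099265

9.93%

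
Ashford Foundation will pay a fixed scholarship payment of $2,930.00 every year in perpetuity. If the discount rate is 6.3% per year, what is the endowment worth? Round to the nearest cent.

$46507.94

Level perpetuity: PV = C / r = $2,930.00 / 0.063 = $46,507.94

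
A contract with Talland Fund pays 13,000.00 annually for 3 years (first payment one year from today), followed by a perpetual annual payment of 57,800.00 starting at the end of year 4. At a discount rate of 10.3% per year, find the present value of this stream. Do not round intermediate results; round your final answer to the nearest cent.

PV of 3-year annuity: 13,000.00 × [1 − (1+0.103)^−3] / 0.103 = 32159.08980
Perpetuity value at year 3: 57,800.00 / 0.103 = 561165.04854
PV of perpetuity: 561165.04854 / (1+0.103)^3 = 418180.78776
Total PV = 32159.08980 + 418180.78776 = 450339.87755

450339.88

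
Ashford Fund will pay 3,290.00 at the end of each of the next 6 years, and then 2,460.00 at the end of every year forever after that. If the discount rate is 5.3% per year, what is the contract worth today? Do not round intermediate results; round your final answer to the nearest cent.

50587.80

PV of 6-year annuity: 3,290.00 × [1 − (1+0.053)^−6] / 0.053 = 16540.00404
Perpetuity value at year 6: 2,460.00 / 0.053 = 46415.09434
PV of perpetuity: 46415.09434 / (1+0.053)^6 = 34047.79649
Total PV = 16540.00404 + 34047.79649 = 50587.80053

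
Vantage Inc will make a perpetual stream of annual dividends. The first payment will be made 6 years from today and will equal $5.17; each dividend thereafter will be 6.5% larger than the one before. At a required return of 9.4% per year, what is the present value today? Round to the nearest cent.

Value at end of year 5: C₁ / (r − g) = $5.17 / (0.094 − 0.065) = $178.2759
Discount to today: PV = $178.2759 / (1 + 0.094)^5 = $178.2759 / 1.567064 = $113.76

$113.76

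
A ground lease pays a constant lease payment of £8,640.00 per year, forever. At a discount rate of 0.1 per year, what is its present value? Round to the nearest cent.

Level perpetuity: PV = C / r = £8,640.00 / 0.1 = £86,400.00

£86400.00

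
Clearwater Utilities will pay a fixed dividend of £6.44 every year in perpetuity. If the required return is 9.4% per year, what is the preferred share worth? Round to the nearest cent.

Level perpetuity: PV = C / r = £6.44 / 0.094 = £68.51

£68.51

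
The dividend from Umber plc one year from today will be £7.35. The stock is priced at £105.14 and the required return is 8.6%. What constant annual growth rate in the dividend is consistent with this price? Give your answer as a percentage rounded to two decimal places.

P = D₁/(r−g) ⇒ g = r − D₁/P = 0.086 − £7.35/£105.14 = 0.016093

1.61%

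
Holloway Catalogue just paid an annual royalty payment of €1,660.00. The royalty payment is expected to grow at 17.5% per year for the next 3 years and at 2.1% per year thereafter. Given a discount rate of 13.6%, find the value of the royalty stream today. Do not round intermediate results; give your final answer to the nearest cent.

D_1 = 1950.50000
D_2 = 2291.83750
D_3 = 2692.90906
Terminal value at year 3: TV = D_3×(1+g_2)/(r−g_2) = 2749.46015/0.115 = 23908.34915
P_0 = D_1/(1+r)^1 + D_2/(1+r)^2 + D_3/(1+r)^3 + TV/(1+r)^3
    = 1716.98944 + 1775.93538 + 1836.90499 + 16308.52169 = 21638.35149

€21638.35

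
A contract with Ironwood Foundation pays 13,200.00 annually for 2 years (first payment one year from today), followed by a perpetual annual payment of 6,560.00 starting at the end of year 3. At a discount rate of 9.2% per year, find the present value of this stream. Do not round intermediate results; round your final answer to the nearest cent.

PV of 2-year annuity: 13,200.00 × [1 − (1+0.092)^−2] / 0.092 = 23157.42865
Perpetuity value at year 2: 6,560.00 / 0.092 = 71304.34783
PV of perpetuity: 71304.34783 / (1+0.092)^2 = 59795.80753
Total PV = 23157.42865 + 59795.80753 = 82953.23618

82953.24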